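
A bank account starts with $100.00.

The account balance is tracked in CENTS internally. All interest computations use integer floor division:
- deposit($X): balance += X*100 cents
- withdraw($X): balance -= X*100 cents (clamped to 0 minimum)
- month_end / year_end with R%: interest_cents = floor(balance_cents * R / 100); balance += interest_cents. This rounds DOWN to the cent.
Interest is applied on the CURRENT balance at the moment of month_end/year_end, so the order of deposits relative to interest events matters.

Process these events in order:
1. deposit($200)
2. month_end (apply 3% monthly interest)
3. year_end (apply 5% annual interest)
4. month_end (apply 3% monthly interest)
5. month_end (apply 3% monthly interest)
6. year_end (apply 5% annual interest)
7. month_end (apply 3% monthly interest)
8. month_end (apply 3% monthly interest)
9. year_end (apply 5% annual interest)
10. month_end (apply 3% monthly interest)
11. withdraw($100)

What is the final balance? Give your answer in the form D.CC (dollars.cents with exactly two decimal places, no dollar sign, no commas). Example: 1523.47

Answer: 314.65

Derivation:
After 1 (deposit($200)): balance=$300.00 total_interest=$0.00
After 2 (month_end (apply 3% monthly interest)): balance=$309.00 total_interest=$9.00
After 3 (year_end (apply 5% annual interest)): balance=$324.45 total_interest=$24.45
After 4 (month_end (apply 3% monthly interest)): balance=$334.18 total_interest=$34.18
After 5 (month_end (apply 3% monthly interest)): balance=$344.20 total_interest=$44.20
After 6 (year_end (apply 5% annual interest)): balance=$361.41 total_interest=$61.41
After 7 (month_end (apply 3% monthly interest)): balance=$372.25 total_interest=$72.25
After 8 (month_end (apply 3% monthly interest)): balance=$383.41 total_interest=$83.41
After 9 (year_end (apply 5% annual interest)): balance=$402.58 total_interest=$102.58
After 10 (month_end (apply 3% monthly interest)): balance=$414.65 total_interest=$114.65
After 11 (withdraw($100)): balance=$314.65 total_interest=$114.65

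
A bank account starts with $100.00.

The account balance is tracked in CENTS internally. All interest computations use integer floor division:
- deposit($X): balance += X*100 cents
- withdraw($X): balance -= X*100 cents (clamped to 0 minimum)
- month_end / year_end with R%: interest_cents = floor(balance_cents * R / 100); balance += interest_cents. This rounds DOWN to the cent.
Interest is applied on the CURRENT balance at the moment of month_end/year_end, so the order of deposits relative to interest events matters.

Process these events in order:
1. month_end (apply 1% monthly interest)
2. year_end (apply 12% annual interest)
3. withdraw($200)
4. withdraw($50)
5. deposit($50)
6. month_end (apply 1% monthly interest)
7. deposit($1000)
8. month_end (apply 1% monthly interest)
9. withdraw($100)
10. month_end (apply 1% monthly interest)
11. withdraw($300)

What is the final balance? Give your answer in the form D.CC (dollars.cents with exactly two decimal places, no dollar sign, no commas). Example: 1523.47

After 1 (month_end (apply 1% monthly interest)): balance=$101.00 total_interest=$1.00
After 2 (year_end (apply 12% annual interest)): balance=$113.12 total_interest=$13.12
After 3 (withdraw($200)): balance=$0.00 total_interest=$13.12
After 4 (withdraw($50)): balance=$0.00 total_interest=$13.12
After 5 (deposit($50)): balance=$50.00 total_interest=$13.12
After 6 (month_end (apply 1% monthly interest)): balance=$50.50 total_interest=$13.62
After 7 (deposit($1000)): balance=$1050.50 total_interest=$13.62
After 8 (month_end (apply 1% monthly interest)): balance=$1061.00 total_interest=$24.12
After 9 (withdraw($100)): balance=$961.00 total_interest=$24.12
After 10 (month_end (apply 1% monthly interest)): balance=$970.61 total_interest=$33.73
After 11 (withdraw($300)): balance=$670.61 total_interest=$33.73

Answer: 670.61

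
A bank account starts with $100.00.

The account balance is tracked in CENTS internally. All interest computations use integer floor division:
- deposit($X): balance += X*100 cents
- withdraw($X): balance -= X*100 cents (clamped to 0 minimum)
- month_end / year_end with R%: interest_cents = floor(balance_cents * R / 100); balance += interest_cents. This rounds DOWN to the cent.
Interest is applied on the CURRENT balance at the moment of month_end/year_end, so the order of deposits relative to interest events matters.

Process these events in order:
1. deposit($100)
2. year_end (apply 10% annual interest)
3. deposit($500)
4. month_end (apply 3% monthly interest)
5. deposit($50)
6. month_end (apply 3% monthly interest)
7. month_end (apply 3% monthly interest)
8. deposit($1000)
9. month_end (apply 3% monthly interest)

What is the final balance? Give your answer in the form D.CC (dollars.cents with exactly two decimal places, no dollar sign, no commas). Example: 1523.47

After 1 (deposit($100)): balance=$200.00 total_interest=$0.00
After 2 (year_end (apply 10% annual interest)): balance=$220.00 total_interest=$20.00
After 3 (deposit($500)): balance=$720.00 total_interest=$20.00
After 4 (month_end (apply 3% monthly interest)): balance=$741.60 total_interest=$41.60
After 5 (deposit($50)): balance=$791.60 total_interest=$41.60
After 6 (month_end (apply 3% monthly interest)): balance=$815.34 total_interest=$65.34
After 7 (month_end (apply 3% monthly interest)): balance=$839.80 total_interest=$89.80
After 8 (deposit($1000)): balance=$1839.80 total_interest=$89.80
After 9 (month_end (apply 3% monthly interest)): balance=$1894.99 total_interest=$144.99

Answer: 1894.99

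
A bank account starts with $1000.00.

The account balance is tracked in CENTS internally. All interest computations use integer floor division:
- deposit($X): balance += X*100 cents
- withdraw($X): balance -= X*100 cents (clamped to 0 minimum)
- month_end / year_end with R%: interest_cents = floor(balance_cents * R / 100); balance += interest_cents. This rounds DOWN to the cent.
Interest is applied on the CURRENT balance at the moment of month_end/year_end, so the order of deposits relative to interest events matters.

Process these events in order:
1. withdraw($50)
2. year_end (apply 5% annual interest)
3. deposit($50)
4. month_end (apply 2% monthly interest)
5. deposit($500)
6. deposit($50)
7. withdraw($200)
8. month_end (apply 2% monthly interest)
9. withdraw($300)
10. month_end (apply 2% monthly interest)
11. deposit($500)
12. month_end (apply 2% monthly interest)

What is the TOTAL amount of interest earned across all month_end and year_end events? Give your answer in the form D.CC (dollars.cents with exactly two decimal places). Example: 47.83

Answer: 153.13

Derivation:
After 1 (withdraw($50)): balance=$950.00 total_interest=$0.00
After 2 (year_end (apply 5% annual interest)): balance=$997.50 total_interest=$47.50
After 3 (deposit($50)): balance=$1047.50 total_interest=$47.50
After 4 (month_end (apply 2% monthly interest)): balance=$1068.45 total_interest=$68.45
After 5 (deposit($500)): balance=$1568.45 total_interest=$68.45
After 6 (deposit($50)): balance=$1618.45 total_interest=$68.45
After 7 (withdraw($200)): balance=$1418.45 total_interest=$68.45
After 8 (month_end (apply 2% monthly interest)): balance=$1446.81 total_interest=$96.81
After 9 (withdraw($300)): balance=$1146.81 total_interest=$96.81
After 10 (month_end (apply 2% monthly interest)): balance=$1169.74 total_interest=$119.74
After 11 (deposit($500)): balance=$1669.74 total_interest=$119.74
After 12 (month_end (apply 2% monthly interest)): balance=$1703.13 total_interest=$153.13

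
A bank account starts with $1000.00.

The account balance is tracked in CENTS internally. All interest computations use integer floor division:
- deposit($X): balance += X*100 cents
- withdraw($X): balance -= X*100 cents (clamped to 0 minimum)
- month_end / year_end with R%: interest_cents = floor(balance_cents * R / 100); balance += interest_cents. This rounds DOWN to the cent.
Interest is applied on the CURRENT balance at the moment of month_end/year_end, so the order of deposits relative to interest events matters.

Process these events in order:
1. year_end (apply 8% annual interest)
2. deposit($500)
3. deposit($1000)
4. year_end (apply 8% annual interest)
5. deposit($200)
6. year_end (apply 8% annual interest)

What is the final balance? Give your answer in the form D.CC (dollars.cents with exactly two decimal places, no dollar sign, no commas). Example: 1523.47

After 1 (year_end (apply 8% annual interest)): balance=$1080.00 total_interest=$80.00
After 2 (deposit($500)): balance=$1580.00 total_interest=$80.00
After 3 (deposit($1000)): balance=$2580.00 total_interest=$80.00
After 4 (year_end (apply 8% annual interest)): balance=$2786.40 total_interest=$286.40
After 5 (deposit($200)): balance=$2986.40 total_interest=$286.40
After 6 (year_end (apply 8% annual interest)): balance=$3225.31 total_interest=$525.31

Answer: 3225.31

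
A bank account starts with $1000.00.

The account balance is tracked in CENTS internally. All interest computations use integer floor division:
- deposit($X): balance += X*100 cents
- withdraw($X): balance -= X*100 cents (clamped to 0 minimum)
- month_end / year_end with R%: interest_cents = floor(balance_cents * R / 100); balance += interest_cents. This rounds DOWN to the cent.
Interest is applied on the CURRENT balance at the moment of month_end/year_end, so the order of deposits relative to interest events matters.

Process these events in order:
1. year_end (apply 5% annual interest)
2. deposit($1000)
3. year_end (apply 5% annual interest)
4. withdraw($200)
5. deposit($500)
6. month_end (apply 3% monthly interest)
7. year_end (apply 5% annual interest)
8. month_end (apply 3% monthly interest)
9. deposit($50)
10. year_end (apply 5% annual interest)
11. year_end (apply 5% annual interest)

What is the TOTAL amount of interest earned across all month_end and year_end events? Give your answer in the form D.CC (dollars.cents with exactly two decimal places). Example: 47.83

After 1 (year_end (apply 5% annual interest)): balance=$1050.00 total_interest=$50.00
After 2 (deposit($1000)): balance=$2050.00 total_interest=$50.00
After 3 (year_end (apply 5% annual interest)): balance=$2152.50 total_interest=$152.50
After 4 (withdraw($200)): balance=$1952.50 total_interest=$152.50
After 5 (deposit($500)): balance=$2452.50 total_interest=$152.50
After 6 (month_end (apply 3% monthly interest)): balance=$2526.07 total_interest=$226.07
After 7 (year_end (apply 5% annual interest)): balance=$2652.37 total_interest=$352.37
After 8 (month_end (apply 3% monthly interest)): balance=$2731.94 total_interest=$431.94
After 9 (deposit($50)): balance=$2781.94 total_interest=$431.94
After 10 (year_end (apply 5% annual interest)): balance=$2921.03 total_interest=$571.03
After 11 (year_end (apply 5% annual interest)): balance=$3067.08 total_interest=$717.08

Answer: 717.08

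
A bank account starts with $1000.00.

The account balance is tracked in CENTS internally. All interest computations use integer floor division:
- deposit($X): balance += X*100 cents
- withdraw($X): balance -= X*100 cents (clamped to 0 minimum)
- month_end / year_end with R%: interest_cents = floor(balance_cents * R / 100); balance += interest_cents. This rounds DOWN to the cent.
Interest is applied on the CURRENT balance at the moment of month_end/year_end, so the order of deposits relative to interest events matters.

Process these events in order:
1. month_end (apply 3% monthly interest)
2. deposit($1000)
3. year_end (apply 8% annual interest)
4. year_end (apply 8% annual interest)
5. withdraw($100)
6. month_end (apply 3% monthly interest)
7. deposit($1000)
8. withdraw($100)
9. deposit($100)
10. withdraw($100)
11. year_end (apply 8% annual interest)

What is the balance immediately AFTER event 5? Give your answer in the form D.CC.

Answer: 2267.79

Derivation:
After 1 (month_end (apply 3% monthly interest)): balance=$1030.00 total_interest=$30.00
After 2 (deposit($1000)): balance=$2030.00 total_interest=$30.00
After 3 (year_end (apply 8% annual interest)): balance=$2192.40 total_interest=$192.40
After 4 (year_end (apply 8% annual interest)): balance=$2367.79 total_interest=$367.79
After 5 (withdraw($100)): balance=$2267.79 total_interest=$367.79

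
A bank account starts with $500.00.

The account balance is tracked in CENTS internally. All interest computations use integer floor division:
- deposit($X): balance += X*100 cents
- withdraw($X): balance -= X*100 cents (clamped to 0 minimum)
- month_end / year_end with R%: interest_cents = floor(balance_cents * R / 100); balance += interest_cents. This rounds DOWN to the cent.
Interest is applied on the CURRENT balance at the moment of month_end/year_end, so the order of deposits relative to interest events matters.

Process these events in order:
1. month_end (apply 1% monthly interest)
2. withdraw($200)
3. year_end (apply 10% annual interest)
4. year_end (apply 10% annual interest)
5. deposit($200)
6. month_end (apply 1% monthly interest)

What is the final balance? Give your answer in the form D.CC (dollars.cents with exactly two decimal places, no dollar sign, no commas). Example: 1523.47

Answer: 574.74

Derivation:
After 1 (month_end (apply 1% monthly interest)): balance=$505.00 total_interest=$5.00
After 2 (withdraw($200)): balance=$305.00 total_interest=$5.00
After 3 (year_end (apply 10% annual interest)): balance=$335.50 total_interest=$35.50
After 4 (year_end (apply 10% annual interest)): balance=$369.05 total_interest=$69.05
After 5 (deposit($200)): balance=$569.05 total_interest=$69.05
After 6 (month_end (apply 1% monthly interest)): balance=$574.74 total_interest=$74.74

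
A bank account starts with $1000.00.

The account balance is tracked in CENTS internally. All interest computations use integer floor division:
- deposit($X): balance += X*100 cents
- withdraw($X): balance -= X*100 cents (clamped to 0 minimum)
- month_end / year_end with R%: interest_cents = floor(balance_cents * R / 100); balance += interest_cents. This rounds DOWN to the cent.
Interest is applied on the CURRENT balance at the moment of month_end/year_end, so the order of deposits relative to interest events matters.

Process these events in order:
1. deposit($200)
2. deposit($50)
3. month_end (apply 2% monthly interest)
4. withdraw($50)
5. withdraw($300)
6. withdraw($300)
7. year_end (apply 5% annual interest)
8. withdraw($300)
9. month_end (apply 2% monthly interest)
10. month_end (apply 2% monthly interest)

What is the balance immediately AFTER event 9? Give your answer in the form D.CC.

After 1 (deposit($200)): balance=$1200.00 total_interest=$0.00
After 2 (deposit($50)): balance=$1250.00 total_interest=$0.00
After 3 (month_end (apply 2% monthly interest)): balance=$1275.00 total_interest=$25.00
After 4 (withdraw($50)): balance=$1225.00 total_interest=$25.00
After 5 (withdraw($300)): balance=$925.00 total_interest=$25.00
After 6 (withdraw($300)): balance=$625.00 total_interest=$25.00
After 7 (year_end (apply 5% annual interest)): balance=$656.25 total_interest=$56.25
After 8 (withdraw($300)): balance=$356.25 total_interest=$56.25
After 9 (month_end (apply 2% monthly interest)): balance=$363.37 total_interest=$63.37

Answer: 363.37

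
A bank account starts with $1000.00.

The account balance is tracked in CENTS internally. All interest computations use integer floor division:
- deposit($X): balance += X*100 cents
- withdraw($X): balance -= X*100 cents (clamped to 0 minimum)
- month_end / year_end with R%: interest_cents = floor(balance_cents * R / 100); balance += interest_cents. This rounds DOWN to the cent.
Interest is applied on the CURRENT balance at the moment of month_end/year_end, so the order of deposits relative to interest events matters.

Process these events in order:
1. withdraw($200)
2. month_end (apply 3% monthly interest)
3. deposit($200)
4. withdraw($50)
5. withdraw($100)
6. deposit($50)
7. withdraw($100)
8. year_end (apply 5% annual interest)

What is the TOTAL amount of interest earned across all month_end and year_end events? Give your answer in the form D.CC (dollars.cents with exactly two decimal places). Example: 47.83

Answer: 65.20

Derivation:
After 1 (withdraw($200)): balance=$800.00 total_interest=$0.00
After 2 (month_end (apply 3% monthly interest)): balance=$824.00 total_interest=$24.00
After 3 (deposit($200)): balance=$1024.00 total_interest=$24.00
After 4 (withdraw($50)): balance=$974.00 total_interest=$24.00
After 5 (withdraw($100)): balance=$874.00 total_interest=$24.00
After 6 (deposit($50)): balance=$924.00 total_interest=$24.00
After 7 (withdraw($100)): balance=$824.00 total_interest=$24.00
After 8 (year_end (apply 5% annual interest)): balance=$865.20 total_interest=$65.20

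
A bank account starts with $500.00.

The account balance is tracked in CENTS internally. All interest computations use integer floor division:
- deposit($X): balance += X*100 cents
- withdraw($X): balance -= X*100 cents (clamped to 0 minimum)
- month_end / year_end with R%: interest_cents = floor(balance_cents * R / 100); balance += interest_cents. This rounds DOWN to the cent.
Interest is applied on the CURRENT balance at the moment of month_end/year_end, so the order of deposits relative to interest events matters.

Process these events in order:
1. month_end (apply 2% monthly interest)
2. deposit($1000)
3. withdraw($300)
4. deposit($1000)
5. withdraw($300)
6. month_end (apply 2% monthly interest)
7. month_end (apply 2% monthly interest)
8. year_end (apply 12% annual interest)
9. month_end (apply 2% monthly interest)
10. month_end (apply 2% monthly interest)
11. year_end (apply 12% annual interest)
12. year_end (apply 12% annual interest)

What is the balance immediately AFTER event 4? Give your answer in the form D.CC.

Answer: 2210.00

Derivation:
After 1 (month_end (apply 2% monthly interest)): balance=$510.00 total_interest=$10.00
After 2 (deposit($1000)): balance=$1510.00 total_interest=$10.00
After 3 (withdraw($300)): balance=$1210.00 total_interest=$10.00
After 4 (deposit($1000)): balance=$2210.00 total_interest=$10.00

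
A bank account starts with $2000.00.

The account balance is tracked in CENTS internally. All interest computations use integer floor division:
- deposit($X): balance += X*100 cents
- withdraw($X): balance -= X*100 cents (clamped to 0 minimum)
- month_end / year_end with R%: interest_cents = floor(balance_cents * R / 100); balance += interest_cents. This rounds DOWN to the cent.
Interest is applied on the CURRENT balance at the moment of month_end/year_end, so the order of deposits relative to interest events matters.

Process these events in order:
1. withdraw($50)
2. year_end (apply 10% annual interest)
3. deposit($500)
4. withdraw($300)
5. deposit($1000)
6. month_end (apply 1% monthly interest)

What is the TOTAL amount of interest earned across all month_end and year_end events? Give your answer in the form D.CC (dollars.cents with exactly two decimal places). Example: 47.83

Answer: 228.45

Derivation:
After 1 (withdraw($50)): balance=$1950.00 total_interest=$0.00
After 2 (year_end (apply 10% annual interest)): balance=$2145.00 total_interest=$195.00
After 3 (deposit($500)): balance=$2645.00 total_interest=$195.00
After 4 (withdraw($300)): balance=$2345.00 total_interest=$195.00
After 5 (deposit($1000)): balance=$3345.00 total_interest=$195.00
After 6 (month_end (apply 1% monthly interest)): balance=$3378.45 total_interest=$228.45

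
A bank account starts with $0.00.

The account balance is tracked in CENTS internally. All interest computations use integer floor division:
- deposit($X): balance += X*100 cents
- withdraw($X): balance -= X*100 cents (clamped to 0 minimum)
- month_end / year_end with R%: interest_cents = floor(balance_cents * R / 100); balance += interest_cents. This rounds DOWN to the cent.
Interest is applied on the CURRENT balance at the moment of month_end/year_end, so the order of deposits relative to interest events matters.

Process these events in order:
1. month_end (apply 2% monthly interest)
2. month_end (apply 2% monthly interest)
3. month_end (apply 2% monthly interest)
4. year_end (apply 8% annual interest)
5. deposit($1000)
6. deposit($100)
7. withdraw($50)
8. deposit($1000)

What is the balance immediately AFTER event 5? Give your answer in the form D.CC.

Answer: 1000.00

Derivation:
After 1 (month_end (apply 2% monthly interest)): balance=$0.00 total_interest=$0.00
After 2 (month_end (apply 2% monthly interest)): balance=$0.00 total_interest=$0.00
After 3 (month_end (apply 2% monthly interest)): balance=$0.00 total_interest=$0.00
After 4 (year_end (apply 8% annual interest)): balance=$0.00 total_interest=$0.00
After 5 (deposit($1000)): balance=$1000.00 total_interest=$0.00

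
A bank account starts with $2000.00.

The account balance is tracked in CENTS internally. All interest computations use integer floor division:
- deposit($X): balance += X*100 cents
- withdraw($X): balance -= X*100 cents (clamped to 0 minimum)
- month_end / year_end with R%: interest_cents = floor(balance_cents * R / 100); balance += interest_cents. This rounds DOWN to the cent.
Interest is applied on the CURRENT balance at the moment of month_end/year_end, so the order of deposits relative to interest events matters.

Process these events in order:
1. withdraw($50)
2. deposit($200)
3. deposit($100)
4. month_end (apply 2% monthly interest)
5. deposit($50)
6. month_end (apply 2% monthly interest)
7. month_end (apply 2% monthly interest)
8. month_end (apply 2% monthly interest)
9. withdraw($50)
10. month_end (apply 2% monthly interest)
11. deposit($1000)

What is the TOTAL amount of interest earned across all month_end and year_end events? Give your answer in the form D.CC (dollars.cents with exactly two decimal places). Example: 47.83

After 1 (withdraw($50)): balance=$1950.00 total_interest=$0.00
After 2 (deposit($200)): balance=$2150.00 total_interest=$0.00
After 3 (deposit($100)): balance=$2250.00 total_interest=$0.00
After 4 (month_end (apply 2% monthly interest)): balance=$2295.00 total_interest=$45.00
After 5 (deposit($50)): balance=$2345.00 total_interest=$45.00
After 6 (month_end (apply 2% monthly interest)): balance=$2391.90 total_interest=$91.90
After 7 (month_end (apply 2% monthly interest)): balance=$2439.73 total_interest=$139.73
After 8 (month_end (apply 2% monthly interest)): balance=$2488.52 total_interest=$188.52
After 9 (withdraw($50)): balance=$2438.52 total_interest=$188.52
After 10 (month_end (apply 2% monthly interest)): balance=$2487.29 total_interest=$237.29
After 11 (deposit($1000)): balance=$3487.29 total_interest=$237.29

Answer: 237.29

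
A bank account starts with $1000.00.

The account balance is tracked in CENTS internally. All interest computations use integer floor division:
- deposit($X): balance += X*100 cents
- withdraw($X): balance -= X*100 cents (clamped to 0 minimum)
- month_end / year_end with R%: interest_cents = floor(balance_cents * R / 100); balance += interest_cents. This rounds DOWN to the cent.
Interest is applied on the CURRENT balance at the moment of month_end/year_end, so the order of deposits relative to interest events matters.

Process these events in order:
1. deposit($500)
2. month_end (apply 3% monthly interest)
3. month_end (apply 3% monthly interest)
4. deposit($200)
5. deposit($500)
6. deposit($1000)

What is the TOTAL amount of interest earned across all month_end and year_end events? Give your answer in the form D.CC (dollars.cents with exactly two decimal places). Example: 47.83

After 1 (deposit($500)): balance=$1500.00 total_interest=$0.00
After 2 (month_end (apply 3% monthly interest)): balance=$1545.00 total_interest=$45.00
After 3 (month_end (apply 3% monthly interest)): balance=$1591.35 total_interest=$91.35
After 4 (deposit($200)): balance=$1791.35 total_interest=$91.35
After 5 (deposit($500)): balance=$2291.35 total_interest=$91.35
After 6 (deposit($1000)): balance=$3291.35 total_interest=$91.35

Answer: 91.35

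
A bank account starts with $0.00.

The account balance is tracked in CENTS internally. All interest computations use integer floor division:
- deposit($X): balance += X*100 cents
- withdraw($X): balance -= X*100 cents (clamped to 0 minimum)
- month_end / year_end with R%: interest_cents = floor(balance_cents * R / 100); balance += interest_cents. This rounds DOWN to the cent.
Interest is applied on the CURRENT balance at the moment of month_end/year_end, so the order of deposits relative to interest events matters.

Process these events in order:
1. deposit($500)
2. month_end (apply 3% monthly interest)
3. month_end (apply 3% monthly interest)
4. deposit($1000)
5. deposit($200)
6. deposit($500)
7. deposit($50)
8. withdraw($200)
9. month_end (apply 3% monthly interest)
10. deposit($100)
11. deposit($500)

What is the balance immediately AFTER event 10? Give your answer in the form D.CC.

After 1 (deposit($500)): balance=$500.00 total_interest=$0.00
After 2 (month_end (apply 3% monthly interest)): balance=$515.00 total_interest=$15.00
After 3 (month_end (apply 3% monthly interest)): balance=$530.45 total_interest=$30.45
After 4 (deposit($1000)): balance=$1530.45 total_interest=$30.45
After 5 (deposit($200)): balance=$1730.45 total_interest=$30.45
After 6 (deposit($500)): balance=$2230.45 total_interest=$30.45
After 7 (deposit($50)): balance=$2280.45 total_interest=$30.45
After 8 (withdraw($200)): balance=$2080.45 total_interest=$30.45
After 9 (month_end (apply 3% monthly interest)): balance=$2142.86 total_interest=$92.86
After 10 (deposit($100)): balance=$2242.86 total_interest=$92.86

Answer: 2242.86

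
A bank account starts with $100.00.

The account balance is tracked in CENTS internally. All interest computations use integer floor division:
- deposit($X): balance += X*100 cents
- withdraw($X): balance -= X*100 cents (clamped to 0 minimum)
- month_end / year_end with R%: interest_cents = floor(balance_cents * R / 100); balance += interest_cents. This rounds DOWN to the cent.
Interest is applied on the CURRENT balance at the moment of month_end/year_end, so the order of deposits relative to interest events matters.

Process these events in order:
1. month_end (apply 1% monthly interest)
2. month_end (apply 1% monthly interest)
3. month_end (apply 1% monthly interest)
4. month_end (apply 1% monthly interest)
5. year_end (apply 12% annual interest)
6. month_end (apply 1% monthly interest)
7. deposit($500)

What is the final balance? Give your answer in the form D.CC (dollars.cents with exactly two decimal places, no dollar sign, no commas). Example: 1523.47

Answer: 617.70

Derivation:
After 1 (month_end (apply 1% monthly interest)): balance=$101.00 total_interest=$1.00
After 2 (month_end (apply 1% monthly interest)): balance=$102.01 total_interest=$2.01
After 3 (month_end (apply 1% monthly interest)): balance=$103.03 total_interest=$3.03
After 4 (month_end (apply 1% monthly interest)): balance=$104.06 total_interest=$4.06
After 5 (year_end (apply 12% annual interest)): balance=$116.54 total_interest=$16.54
After 6 (month_end (apply 1% monthly interest)): balance=$117.70 total_interest=$17.70
After 7 (deposit($500)): balance=$617.70 total_interest=$17.70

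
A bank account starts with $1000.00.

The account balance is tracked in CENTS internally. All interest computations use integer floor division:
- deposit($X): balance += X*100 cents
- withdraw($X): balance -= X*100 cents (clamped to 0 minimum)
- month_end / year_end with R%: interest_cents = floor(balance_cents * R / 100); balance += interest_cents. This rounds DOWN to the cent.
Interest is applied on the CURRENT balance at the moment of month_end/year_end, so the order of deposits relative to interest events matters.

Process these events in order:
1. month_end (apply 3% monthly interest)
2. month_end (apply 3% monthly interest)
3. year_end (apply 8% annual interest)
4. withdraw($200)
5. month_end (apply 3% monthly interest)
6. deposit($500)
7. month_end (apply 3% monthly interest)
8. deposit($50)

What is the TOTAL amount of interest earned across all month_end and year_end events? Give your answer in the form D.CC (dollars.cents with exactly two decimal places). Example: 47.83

After 1 (month_end (apply 3% monthly interest)): balance=$1030.00 total_interest=$30.00
After 2 (month_end (apply 3% monthly interest)): balance=$1060.90 total_interest=$60.90
After 3 (year_end (apply 8% annual interest)): balance=$1145.77 total_interest=$145.77
After 4 (withdraw($200)): balance=$945.77 total_interest=$145.77
After 5 (month_end (apply 3% monthly interest)): balance=$974.14 total_interest=$174.14
After 6 (deposit($500)): balance=$1474.14 total_interest=$174.14
After 7 (month_end (apply 3% monthly interest)): balance=$1518.36 total_interest=$218.36
After 8 (deposit($50)): balance=$1568.36 total_interest=$218.36

Answer: 218.36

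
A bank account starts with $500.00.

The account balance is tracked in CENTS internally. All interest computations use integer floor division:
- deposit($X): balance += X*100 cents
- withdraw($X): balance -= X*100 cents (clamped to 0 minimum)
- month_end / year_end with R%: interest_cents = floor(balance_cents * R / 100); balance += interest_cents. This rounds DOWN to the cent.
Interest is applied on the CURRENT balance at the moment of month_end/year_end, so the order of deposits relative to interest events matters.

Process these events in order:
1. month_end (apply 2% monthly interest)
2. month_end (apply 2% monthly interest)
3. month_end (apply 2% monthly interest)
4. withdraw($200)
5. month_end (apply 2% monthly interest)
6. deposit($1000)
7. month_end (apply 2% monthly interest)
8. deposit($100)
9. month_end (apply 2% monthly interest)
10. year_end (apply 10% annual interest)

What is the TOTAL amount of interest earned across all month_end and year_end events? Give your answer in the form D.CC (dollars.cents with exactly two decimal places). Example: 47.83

Answer: 242.54

Derivation:
After 1 (month_end (apply 2% monthly interest)): balance=$510.00 total_interest=$10.00
After 2 (month_end (apply 2% monthly interest)): balance=$520.20 total_interest=$20.20
After 3 (month_end (apply 2% monthly interest)): balance=$530.60 total_interest=$30.60
After 4 (withdraw($200)): balance=$330.60 total_interest=$30.60
After 5 (month_end (apply 2% monthly interest)): balance=$337.21 total_interest=$37.21
After 6 (deposit($1000)): balance=$1337.21 total_interest=$37.21
After 7 (month_end (apply 2% monthly interest)): balance=$1363.95 total_interest=$63.95
After 8 (deposit($100)): balance=$1463.95 total_interest=$63.95
After 9 (month_end (apply 2% monthly interest)): balance=$1493.22 total_interest=$93.22
After 10 (year_end (apply 10% annual interest)): balance=$1642.54 total_interest=$242.54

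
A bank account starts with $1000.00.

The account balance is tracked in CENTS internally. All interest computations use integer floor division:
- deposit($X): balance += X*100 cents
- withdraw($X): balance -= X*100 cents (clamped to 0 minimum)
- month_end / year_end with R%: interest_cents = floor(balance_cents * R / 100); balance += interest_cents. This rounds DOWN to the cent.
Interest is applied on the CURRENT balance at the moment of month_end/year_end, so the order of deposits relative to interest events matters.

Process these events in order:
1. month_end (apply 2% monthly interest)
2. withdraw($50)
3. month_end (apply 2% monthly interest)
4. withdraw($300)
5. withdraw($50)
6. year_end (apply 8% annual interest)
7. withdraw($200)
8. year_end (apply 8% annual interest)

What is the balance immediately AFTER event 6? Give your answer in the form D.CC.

Answer: 690.55

Derivation:
After 1 (month_end (apply 2% monthly interest)): balance=$1020.00 total_interest=$20.00
After 2 (withdraw($50)): balance=$970.00 total_interest=$20.00
After 3 (month_end (apply 2% monthly interest)): balance=$989.40 total_interest=$39.40
After 4 (withdraw($300)): balance=$689.40 total_interest=$39.40
After 5 (withdraw($50)): balance=$639.40 total_interest=$39.40
After 6 (year_end (apply 8% annual interest)): balance=$690.55 total_interest=$90.55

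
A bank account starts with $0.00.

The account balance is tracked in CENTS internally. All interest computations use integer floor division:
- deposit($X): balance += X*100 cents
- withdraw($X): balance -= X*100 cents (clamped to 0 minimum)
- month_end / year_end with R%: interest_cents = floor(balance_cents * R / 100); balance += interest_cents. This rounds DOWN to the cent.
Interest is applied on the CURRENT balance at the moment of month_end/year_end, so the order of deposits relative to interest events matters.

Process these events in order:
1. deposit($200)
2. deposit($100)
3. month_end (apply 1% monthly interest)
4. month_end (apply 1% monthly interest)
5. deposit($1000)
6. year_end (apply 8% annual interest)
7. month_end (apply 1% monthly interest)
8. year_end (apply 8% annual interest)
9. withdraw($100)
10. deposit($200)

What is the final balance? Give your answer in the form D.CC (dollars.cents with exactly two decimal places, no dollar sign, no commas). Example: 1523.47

After 1 (deposit($200)): balance=$200.00 total_interest=$0.00
After 2 (deposit($100)): balance=$300.00 total_interest=$0.00
After 3 (month_end (apply 1% monthly interest)): balance=$303.00 total_interest=$3.00
After 4 (month_end (apply 1% monthly interest)): balance=$306.03 total_interest=$6.03
After 5 (deposit($1000)): balance=$1306.03 total_interest=$6.03
After 6 (year_end (apply 8% annual interest)): balance=$1410.51 total_interest=$110.51
After 7 (month_end (apply 1% monthly interest)): balance=$1424.61 total_interest=$124.61
After 8 (year_end (apply 8% annual interest)): balance=$1538.57 total_interest=$238.57
After 9 (withdraw($100)): balance=$1438.57 total_interest=$238.57
After 10 (deposit($200)): balance=$1638.57 total_interest=$238.57

Answer: 1638.57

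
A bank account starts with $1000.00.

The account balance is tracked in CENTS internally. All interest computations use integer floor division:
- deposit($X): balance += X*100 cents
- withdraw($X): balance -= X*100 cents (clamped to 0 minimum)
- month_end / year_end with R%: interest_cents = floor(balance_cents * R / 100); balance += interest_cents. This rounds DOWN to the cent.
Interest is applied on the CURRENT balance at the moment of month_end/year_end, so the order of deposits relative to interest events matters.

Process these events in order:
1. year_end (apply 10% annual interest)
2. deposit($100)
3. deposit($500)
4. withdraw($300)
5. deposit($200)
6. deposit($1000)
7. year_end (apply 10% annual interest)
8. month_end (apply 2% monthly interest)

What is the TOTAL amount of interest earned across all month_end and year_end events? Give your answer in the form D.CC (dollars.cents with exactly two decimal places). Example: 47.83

After 1 (year_end (apply 10% annual interest)): balance=$1100.00 total_interest=$100.00
After 2 (deposit($100)): balance=$1200.00 total_interest=$100.00
After 3 (deposit($500)): balance=$1700.00 total_interest=$100.00
After 4 (withdraw($300)): balance=$1400.00 total_interest=$100.00
After 5 (deposit($200)): balance=$1600.00 total_interest=$100.00
After 6 (deposit($1000)): balance=$2600.00 total_interest=$100.00
After 7 (year_end (apply 10% annual interest)): balance=$2860.00 total_interest=$360.00
After 8 (month_end (apply 2% monthly interest)): balance=$2917.20 total_interest=$417.20

Answer: 417.20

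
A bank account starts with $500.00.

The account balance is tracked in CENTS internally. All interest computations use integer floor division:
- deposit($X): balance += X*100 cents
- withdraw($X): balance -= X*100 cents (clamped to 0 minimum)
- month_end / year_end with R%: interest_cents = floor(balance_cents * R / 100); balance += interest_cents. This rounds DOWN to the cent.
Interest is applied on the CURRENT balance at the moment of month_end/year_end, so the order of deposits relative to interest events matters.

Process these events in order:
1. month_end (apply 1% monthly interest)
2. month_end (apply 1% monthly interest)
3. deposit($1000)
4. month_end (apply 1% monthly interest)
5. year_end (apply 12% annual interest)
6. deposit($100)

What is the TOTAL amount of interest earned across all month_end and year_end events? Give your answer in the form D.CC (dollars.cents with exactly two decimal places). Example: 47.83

After 1 (month_end (apply 1% monthly interest)): balance=$505.00 total_interest=$5.00
After 2 (month_end (apply 1% monthly interest)): balance=$510.05 total_interest=$10.05
After 3 (deposit($1000)): balance=$1510.05 total_interest=$10.05
After 4 (month_end (apply 1% monthly interest)): balance=$1525.15 total_interest=$25.15
After 5 (year_end (apply 12% annual interest)): balance=$1708.16 total_interest=$208.16
After 6 (deposit($100)): balance=$1808.16 total_interest=$208.16

Answer: 208.16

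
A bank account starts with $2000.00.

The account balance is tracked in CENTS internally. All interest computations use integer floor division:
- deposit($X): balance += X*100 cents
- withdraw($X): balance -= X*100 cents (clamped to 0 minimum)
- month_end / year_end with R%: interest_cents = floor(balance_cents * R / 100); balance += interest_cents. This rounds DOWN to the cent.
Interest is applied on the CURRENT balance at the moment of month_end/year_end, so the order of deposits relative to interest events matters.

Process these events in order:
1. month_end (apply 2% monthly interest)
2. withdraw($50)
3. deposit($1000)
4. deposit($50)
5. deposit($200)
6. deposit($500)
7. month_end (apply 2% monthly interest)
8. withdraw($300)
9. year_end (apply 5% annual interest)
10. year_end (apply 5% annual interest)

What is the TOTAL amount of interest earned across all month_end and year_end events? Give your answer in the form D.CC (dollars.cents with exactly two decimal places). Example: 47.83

After 1 (month_end (apply 2% monthly interest)): balance=$2040.00 total_interest=$40.00
After 2 (withdraw($50)): balance=$1990.00 total_interest=$40.00
After 3 (deposit($1000)): balance=$2990.00 total_interest=$40.00
After 4 (deposit($50)): balance=$3040.00 total_interest=$40.00
After 5 (deposit($200)): balance=$3240.00 total_interest=$40.00
After 6 (deposit($500)): balance=$3740.00 total_interest=$40.00
After 7 (month_end (apply 2% monthly interest)): balance=$3814.80 total_interest=$114.80
After 8 (withdraw($300)): balance=$3514.80 total_interest=$114.80
After 9 (year_end (apply 5% annual interest)): balance=$3690.54 total_interest=$290.54
After 10 (year_end (apply 5% annual interest)): balance=$3875.06 total_interest=$475.06

Answer: 475.06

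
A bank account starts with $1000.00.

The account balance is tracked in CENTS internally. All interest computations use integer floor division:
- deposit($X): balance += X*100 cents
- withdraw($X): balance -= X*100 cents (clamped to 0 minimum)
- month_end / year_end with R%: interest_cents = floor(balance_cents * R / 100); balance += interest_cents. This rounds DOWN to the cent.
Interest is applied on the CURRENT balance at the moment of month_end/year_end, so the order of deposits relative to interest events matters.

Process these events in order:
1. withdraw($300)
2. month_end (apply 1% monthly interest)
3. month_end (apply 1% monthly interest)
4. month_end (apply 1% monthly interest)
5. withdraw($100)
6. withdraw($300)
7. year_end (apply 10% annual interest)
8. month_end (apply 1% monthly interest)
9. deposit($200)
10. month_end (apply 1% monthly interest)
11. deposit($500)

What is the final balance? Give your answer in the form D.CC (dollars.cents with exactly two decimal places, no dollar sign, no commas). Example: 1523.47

After 1 (withdraw($300)): balance=$700.00 total_interest=$0.00
After 2 (month_end (apply 1% monthly interest)): balance=$707.00 total_interest=$7.00
After 3 (month_end (apply 1% monthly interest)): balance=$714.07 total_interest=$14.07
After 4 (month_end (apply 1% monthly interest)): balance=$721.21 total_interest=$21.21
After 5 (withdraw($100)): balance=$621.21 total_interest=$21.21
After 6 (withdraw($300)): balance=$321.21 total_interest=$21.21
After 7 (year_end (apply 10% annual interest)): balance=$353.33 total_interest=$53.33
After 8 (month_end (apply 1% monthly interest)): balance=$356.86 total_interest=$56.86
After 9 (deposit($200)): balance=$556.86 total_interest=$56.86
After 10 (month_end (apply 1% monthly interest)): balance=$562.42 total_interest=$62.42
After 11 (deposit($500)): balance=$1062.42 total_interest=$62.42

Answer: 1062.42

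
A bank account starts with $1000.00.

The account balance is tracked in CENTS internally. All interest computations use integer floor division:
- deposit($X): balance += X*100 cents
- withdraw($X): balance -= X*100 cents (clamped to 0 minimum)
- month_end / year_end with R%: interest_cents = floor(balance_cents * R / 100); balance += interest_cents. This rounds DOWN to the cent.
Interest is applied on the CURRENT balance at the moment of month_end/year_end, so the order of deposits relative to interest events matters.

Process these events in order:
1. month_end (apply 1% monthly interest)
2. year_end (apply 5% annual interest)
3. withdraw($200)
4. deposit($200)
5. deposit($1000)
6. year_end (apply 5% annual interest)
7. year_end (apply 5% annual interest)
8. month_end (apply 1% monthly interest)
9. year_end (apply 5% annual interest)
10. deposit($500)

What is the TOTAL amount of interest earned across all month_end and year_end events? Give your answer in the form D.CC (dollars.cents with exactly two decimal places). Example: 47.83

After 1 (month_end (apply 1% monthly interest)): balance=$1010.00 total_interest=$10.00
After 2 (year_end (apply 5% annual interest)): balance=$1060.50 total_interest=$60.50
After 3 (withdraw($200)): balance=$860.50 total_interest=$60.50
After 4 (deposit($200)): balance=$1060.50 total_interest=$60.50
After 5 (deposit($1000)): balance=$2060.50 total_interest=$60.50
After 6 (year_end (apply 5% annual interest)): balance=$2163.52 total_interest=$163.52
After 7 (year_end (apply 5% annual interest)): balance=$2271.69 total_interest=$271.69
After 8 (month_end (apply 1% monthly interest)): balance=$2294.40 total_interest=$294.40
After 9 (year_end (apply 5% annual interest)): balance=$2409.12 total_interest=$409.12
After 10 (deposit($500)): balance=$2909.12 total_interest=$409.12

Answer: 409.12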